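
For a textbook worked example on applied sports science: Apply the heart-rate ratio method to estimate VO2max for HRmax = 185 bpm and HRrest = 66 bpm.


VO2max = 15.3 * HRmax / HRrest
VO2max = 15.3 * 185 / 66
VO2max = 2830.5 / 66 = 42.8864 mL/kg/min

42.8864 mL/kg/min


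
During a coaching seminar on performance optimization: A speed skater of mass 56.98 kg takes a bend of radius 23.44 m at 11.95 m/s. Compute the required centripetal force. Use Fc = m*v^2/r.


Fc = m * v^2 / r
v^2 = 11.95^2 = 142.8025
Fc = 56.98 * 142.8025 / 23.44
Fc = 8136.8864 / 23.44 = 347.1368 N

347.1368 N


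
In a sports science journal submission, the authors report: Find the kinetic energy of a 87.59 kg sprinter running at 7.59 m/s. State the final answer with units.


KE = 0.5 * m * v^2
KE = 0.5 * 87.59 * 7.59^2
KE = 0.5 * 87.59 * 57.6081 = 2522.9467 J

2522.9467 J


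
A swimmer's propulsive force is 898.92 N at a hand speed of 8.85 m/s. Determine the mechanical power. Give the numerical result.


P = F * v
P = 898.92 * 8.85
P = 7955.442 W

7955.442 W


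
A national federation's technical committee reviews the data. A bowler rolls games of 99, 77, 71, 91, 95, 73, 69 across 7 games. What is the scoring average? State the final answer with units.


Average = sum / n
Sum = 575
Average = 575 / 7 = 82.1429

82.1429


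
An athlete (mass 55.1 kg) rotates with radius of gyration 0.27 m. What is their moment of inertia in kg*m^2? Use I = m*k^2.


I = m * k^2
I = 55.1 * 0.27^2
I = 55.1 * 0.0729 = 4.0168 kg*m^2

4.0168 kg*m^2


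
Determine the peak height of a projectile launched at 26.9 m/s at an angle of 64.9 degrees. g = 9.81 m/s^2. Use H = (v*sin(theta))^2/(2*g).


H = (v*sin(theta))^2 / (2*g)
vy = v*sin(theta) = 26.9 * sin(64.9 deg) = 24.3598 m/s
H = vy^2 / (2*g) = 593.3999 / (2*9.81)
H = 593.3999 / 19.62 = 30.2446 m

30.2446 m


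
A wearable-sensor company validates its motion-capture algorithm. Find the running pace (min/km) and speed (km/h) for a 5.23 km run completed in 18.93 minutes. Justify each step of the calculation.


Pace = time / distance = 18.93 min / 5.23 km = 3.6195 min/km
Speed = distance / time_in_hours = 5.23 / 0.3155 hr
Speed = 16.5769 km/h

3.6195 min/km, 16.5769 km/h


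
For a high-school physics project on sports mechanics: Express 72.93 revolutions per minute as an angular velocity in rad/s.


omega = RPM * 2 * pi / 60
omega = 72.93 * 2 * 3.14159 / 60
omega = 458.2327 / 60 = 7.6372 rad/s

7.6372 rad/s


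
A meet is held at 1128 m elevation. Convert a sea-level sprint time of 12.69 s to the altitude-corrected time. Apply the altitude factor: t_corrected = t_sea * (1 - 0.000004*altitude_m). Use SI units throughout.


Correction factor = 1 - 0.000004 * 1128 = 0.995488
t_corrected = t_sea * factor = 12.69 * 0.995488
t_corrected = 12.6327 s

12.6327 s


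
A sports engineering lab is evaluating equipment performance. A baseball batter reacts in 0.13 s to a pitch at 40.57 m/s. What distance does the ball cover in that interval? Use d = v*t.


d = v * t
d = 40.57 * 0.13
d = 5.2741 m

5.2741 m


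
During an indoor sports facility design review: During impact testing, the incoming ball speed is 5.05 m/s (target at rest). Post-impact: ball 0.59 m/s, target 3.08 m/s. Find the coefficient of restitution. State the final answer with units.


e = (v2_after - v1_after) / (v1_before - v2_before)
Numerator = 3.08 - 0.59 = 2.49
Denominator = 5.05 - 0 = 5.05
e = 2.49 / 5.05 = 0.4931

0.4931


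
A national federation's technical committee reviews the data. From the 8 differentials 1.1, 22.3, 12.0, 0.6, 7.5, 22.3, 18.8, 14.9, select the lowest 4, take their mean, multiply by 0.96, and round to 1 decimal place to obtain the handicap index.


All differentials: 1.1, 22.3, 12.0, 0.6, 7.5, 22.3, 18.8, 14.9
Sorted: 0.6, 1.1, 7.5, 12.0, 14.9, 18.8, 22.3, 22.3
Best 4: 0.6, 1.1, 7.5, 12.0
Average of best = 21.2 / 4 = 5.3
Raw index = 5.3 * 0.96 = 5.088
Handicap index = round(5.088, 1) = 5.1

5.1


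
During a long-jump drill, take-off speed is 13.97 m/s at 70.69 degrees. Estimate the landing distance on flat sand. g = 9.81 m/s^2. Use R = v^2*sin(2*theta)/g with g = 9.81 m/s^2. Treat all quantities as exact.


R = v^2 * sin(2*theta) / g
Convert angle to radians: theta = 70.69 deg = 1.2338 rad
sin(2*theta) = sin(2.4675) = 0.6242
R = 13.97^2 * 0.6242 / 9.81
R = 195.1609 * 0.6242 / 9.81 = 12.4169 m

12.4169 m


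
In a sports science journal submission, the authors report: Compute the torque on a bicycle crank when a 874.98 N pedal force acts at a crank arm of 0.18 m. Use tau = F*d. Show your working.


tau = F * d
tau = 874.98 * 0.18
tau = 157.4964 N*m

157.4964 N*m


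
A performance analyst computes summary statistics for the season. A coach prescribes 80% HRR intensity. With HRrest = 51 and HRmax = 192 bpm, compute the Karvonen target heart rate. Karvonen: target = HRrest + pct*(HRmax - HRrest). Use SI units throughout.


Target = HRrest + pct*(HRmax - HRrest)
Heart rate reserve = HRmax - HRrest = 192 - 51 = 141 bpm
Fraction = 80% = 0.8
Target = 51 + 0.8 * 141
Target = 51 + 112.8 = 163.8 bpm

163.8 bpm


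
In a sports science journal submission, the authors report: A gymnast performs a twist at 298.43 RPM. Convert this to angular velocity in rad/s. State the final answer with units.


omega = RPM * 2 * pi / 60
omega = 298.43 * 2 * 3.14159 / 60
omega = 1875.091 / 60 = 31.2515 rad/s

31.2515 rad/s


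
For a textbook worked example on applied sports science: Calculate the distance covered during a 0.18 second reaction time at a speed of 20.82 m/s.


d = v * t
d = 20.82 * 0.18
d = 3.7476 m

3.7476 m


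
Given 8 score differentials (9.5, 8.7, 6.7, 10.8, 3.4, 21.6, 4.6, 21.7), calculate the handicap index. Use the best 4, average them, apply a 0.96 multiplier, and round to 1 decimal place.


All differentials: 9.5, 8.7, 6.7, 10.8, 3.4, 21.6, 4.6, 21.7
Sorted: 3.4, 4.6, 6.7, 8.7, 9.5, 10.8, 21.6, 21.7
Best 4: 3.4, 4.6, 6.7, 8.7
Average of best = 23.4 / 4 = 5.85
Raw index = 5.85 * 0.96 = 5.616
Handicap index = round(5.616, 1) = 5.6

5.6


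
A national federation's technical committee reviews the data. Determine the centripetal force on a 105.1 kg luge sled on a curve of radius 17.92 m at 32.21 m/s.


Fc = m * v^2 / r
v^2 = 32.21^2 = 1037.4841
Fc = 105.1 * 1037.4841 / 17.92
Fc = 109039.5789 / 17.92 = 6084.7979 N

6084.7979 N


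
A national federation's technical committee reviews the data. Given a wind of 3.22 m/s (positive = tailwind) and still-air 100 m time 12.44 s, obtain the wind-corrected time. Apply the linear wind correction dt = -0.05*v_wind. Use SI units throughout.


dt = -0.05 * v_wind = -0.05 * 3.22 = -0.161 s
t_corrected = t_still + dt = 12.44 + (-0.161)
t_corrected = 12.279 s

12.279 s


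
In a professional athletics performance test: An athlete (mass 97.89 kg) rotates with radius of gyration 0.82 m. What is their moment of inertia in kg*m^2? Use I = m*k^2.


I = m * k^2
I = 97.89 * 0.82^2
I = 97.89 * 0.6724 = 65.8212 kg*m^2

65.8212 kg*m^2


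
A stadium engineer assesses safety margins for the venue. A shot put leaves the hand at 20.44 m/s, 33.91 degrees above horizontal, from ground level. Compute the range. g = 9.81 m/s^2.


R = v^2 * sin(2*theta) / g
Convert angle to radians: theta = 33.91 deg = 0.5918 rad
sin(2*theta) = sin(1.1837) = 0.926
R = 20.44^2 * 0.926 / 9.81
R = 417.7936 * 0.926 / 9.81 = 39.4371 m

39.4371 m


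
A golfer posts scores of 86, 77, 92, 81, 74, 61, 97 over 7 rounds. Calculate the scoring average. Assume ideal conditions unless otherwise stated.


Average = sum / n
Sum = 568
Average = 568 / 7 = 81.1429

81.1429


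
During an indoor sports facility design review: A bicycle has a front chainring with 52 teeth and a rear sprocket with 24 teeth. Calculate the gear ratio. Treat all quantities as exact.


GR = front_teeth / rear_teeth
GR = 52 / 24
GR = 2.1667

2.1667


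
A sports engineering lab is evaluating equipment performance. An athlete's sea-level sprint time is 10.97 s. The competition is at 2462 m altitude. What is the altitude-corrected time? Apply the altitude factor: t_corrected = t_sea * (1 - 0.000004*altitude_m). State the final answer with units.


Correction factor = 1 - 0.000004 * 2462 = 0.990152
t_corrected = t_sea * factor = 10.97 * 0.990152
t_corrected = 10.862 s

10.862 s


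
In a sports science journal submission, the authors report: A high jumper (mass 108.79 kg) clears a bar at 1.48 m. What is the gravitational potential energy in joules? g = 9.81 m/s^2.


PE = m * g * h
PE = 108.79 * 9.81 * 1.48
PE = 1067.2299 * 1.48 = 1579.5003 J

1579.5003 J


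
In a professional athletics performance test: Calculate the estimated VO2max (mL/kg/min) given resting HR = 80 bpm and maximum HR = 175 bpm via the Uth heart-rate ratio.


VO2max = 15.3 * HRmax / HRrest
VO2max = 15.3 * 175 / 80
VO2max = 2677.5 / 80 = 33.4688 mL/kg/min

33.4688 mL/kg/min


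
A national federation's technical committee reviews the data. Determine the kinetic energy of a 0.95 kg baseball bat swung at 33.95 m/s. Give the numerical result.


KE = 0.5 * m * v^2
KE = 0.5 * 0.95 * 33.95^2
KE = 0.5 * 0.95 * 1152.6025 = 547.4862 J

547.4862 J


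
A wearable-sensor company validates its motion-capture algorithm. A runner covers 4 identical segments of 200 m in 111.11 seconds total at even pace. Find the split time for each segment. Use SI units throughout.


Split time = total_time / n_laps = 111.11 / 4
Split time = 27.7775 s per lap

27.7775 s


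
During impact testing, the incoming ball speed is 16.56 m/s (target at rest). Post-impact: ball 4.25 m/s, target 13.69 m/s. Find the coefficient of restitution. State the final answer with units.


e = (v2_after - v1_after) / (v1_before - v2_before)
Numerator = 13.69 - 4.25 = 9.44
Denominator = 16.56 - 0 = 16.56
e = 9.44 / 16.56 = 0.57

0.57


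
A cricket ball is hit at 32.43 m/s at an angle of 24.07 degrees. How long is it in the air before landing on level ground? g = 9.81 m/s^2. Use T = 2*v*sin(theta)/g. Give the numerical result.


T = 2*v*sin(theta)/g
sin(theta) = sin(24.07 deg) = 0.4079
T = 2*32.43*0.4079 / 9.81
T = 26.4533 / 9.81 = 2.6966 s

2.6966 s


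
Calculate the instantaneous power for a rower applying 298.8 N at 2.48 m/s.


P = F * v
P = 298.8 * 2.48
P = 741.024 W

741.024 W


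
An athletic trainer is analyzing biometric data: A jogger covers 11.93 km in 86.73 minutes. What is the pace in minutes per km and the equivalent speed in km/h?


Pace = time / distance = 86.73 min / 11.93 km = 7.2699 min/km
Speed = distance / time_in_hours = 11.93 / 1.4455 hr
Speed = 8.2532 km/h

7.2699 min/km, 8.2532 km/h


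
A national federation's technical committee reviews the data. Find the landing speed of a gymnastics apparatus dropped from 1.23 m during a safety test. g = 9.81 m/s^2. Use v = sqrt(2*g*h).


v = sqrt(2 * g * h)
v = sqrt(2 * 9.81 * 1.23)
v = sqrt(24.1326) = 4.9125 m/s

4.9125 m/s


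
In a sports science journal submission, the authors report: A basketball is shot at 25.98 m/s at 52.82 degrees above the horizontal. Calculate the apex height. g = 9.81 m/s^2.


H = (v*sin(theta))^2 / (2*g)
vy = v*sin(theta) = 25.98 * sin(52.82 deg) = 20.6993 m/s
H = vy^2 / (2*g) = 428.4622 / (2*9.81)
H = 428.4622 / 19.62 = 21.838 m

21.838 m


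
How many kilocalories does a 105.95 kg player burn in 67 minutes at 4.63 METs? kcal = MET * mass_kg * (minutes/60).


kcal = MET * mass * time_hr
Convert time: 67 min = 1.1167 hr
kcal = 4.63 * 105.95 * 1.1167
kcal = 547.7792 kcal

547.7792 kcal


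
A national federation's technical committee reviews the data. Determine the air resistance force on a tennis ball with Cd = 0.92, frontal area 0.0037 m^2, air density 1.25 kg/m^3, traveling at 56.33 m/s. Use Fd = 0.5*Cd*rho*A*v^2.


Fd = 0.5 * Cd * rho * A * v^2
Fd = 0.5 * 0.92 * 1.25 * 0.0037 * 56.33^2
v^2 = 3173.0689
Fd = 0.5 * 0.92 * 1.25 * 0.0037 * 3173.0689 = 6.7507 N

6.7507 N


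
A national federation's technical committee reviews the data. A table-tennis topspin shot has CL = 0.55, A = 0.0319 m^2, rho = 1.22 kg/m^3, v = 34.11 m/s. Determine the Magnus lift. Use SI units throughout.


FM = 0.5 * CL * rho * A * v^2
FM = 0.5 * 0.55 * 1.22 * 0.0319 * 34.11^2
v^2 = 1163.4921
FM = 0.5 * 0.55 * 1.22 * 0.0319 * 1163.4921 = 12.4522 N

12.4522 N


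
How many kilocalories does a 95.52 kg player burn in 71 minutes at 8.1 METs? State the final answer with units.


kcal = MET * mass * time_hr
Convert time: 71 min = 1.1833 hr
kcal = 8.1 * 95.52 * 1.1833
kcal = 915.5592 kcal

915.5592 kcal


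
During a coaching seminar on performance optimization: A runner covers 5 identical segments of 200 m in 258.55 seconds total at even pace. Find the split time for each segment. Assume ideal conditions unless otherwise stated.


Split time = total_time / n_laps = 258.55 / 5
Split time = 51.71 s per lap

51.71 s


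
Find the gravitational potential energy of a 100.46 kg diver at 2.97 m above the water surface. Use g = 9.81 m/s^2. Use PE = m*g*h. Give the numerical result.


PE = m * g * h
PE = 100.46 * 9.81 * 2.97
PE = 985.5126 * 2.97 = 2926.9724 J

2926.9724 J


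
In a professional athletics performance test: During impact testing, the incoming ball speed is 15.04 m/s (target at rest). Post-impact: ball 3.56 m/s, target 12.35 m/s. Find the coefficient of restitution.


e = (v2_after - v1_after) / (v1_before - v2_before)
Numerator = 12.35 - 3.56 = 8.79
Denominator = 15.04 - 0 = 15.04
e = 8.79 / 15.04 = 0.5844

0.5844


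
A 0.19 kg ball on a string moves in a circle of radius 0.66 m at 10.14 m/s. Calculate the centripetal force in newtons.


Fc = m * v^2 / r
v^2 = 10.14^2 = 102.8196
Fc = 0.19 * 102.8196 / 0.66
Fc = 19.5357 / 0.66 = 29.5996 N

29.5996 N


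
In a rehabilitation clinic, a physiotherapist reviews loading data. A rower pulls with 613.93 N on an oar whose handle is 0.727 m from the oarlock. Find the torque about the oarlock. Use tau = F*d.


tau = F * d
tau = 613.93 * 0.727
tau = 446.3271 N*m

446.3271 N*m


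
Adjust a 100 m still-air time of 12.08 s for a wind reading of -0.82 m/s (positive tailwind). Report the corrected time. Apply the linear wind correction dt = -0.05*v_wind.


dt = -0.05 * v_wind = -0.05 * -0.82 = 0.041 s
t_corrected = t_still + dt = 12.08 + (0.041)
t_corrected = 12.121 s

12.121 s


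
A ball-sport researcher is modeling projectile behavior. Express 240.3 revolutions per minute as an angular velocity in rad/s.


omega = RPM * 2 * pi / 60
omega = 240.3 * 2 * 3.14159 / 60
omega = 1509.8494 / 60 = 25.1642 rad/s

25.1642 rad/s


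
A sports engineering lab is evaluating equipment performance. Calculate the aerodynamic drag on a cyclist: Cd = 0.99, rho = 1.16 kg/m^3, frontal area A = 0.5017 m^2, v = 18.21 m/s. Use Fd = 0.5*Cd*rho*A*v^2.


Fd = 0.5 * Cd * rho * A * v^2
Fd = 0.5 * 0.99 * 1.16 * 0.5017 * 18.21^2
v^2 = 331.6041
Fd = 0.5 * 0.99 * 1.16 * 0.5017 * 331.6041 = 95.5272 N

95.5272 N


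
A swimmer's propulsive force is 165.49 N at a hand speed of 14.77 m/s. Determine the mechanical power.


P = F * v
P = 165.49 * 14.77
P = 2444.2873 W

2444.2873 W


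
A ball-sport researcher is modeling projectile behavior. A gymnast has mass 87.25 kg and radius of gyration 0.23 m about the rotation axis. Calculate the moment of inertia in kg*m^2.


I = m * k^2
I = 87.25 * 0.23^2
I = 87.25 * 0.0529 = 4.6155 kg*m^2

4.6155 kg*m^2


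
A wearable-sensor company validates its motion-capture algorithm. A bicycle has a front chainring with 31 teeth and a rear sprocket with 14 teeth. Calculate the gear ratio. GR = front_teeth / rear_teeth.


GR = front_teeth / rear_teeth
GR = 31 / 14
GR = 2.2143

2.2143


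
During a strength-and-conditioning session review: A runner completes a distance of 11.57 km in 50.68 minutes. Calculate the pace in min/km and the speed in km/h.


Pace = time / distance = 50.68 min / 11.57 km = 4.3803 min/km
Speed = distance / time_in_hours = 11.57 / 0.8447 hr
Speed = 13.6977 km/h

4.3803 min/km, 13.6977 km/h


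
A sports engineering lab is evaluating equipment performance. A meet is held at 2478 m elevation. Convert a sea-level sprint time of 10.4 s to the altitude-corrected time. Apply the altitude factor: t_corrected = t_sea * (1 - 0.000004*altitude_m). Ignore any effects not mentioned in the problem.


Correction factor = 1 - 0.000004 * 2478 = 0.990088
t_corrected = t_sea * factor = 10.4 * 0.990088
t_corrected = 10.2969 s

10.2969 s


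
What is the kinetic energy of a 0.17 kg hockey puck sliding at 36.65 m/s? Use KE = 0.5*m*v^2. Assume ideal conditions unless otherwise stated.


KE = 0.5 * m * v^2
KE = 0.5 * 0.17 * 36.65^2
KE = 0.5 * 0.17 * 1343.2225 = 114.1739 J

114.1739 J


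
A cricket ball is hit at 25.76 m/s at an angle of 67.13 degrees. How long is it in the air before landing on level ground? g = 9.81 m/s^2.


T = 2*v*sin(theta)/g
sin(theta) = sin(67.13 deg) = 0.9214
T = 2*25.76*0.9214 / 9.81
T = 47.47 / 9.81 = 4.8389 s

4.8389 s


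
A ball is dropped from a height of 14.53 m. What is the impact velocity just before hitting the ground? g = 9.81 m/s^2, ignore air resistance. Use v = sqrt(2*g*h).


v = sqrt(2 * g * h)
v = sqrt(2 * 9.81 * 14.53)
v = sqrt(285.0786) = 16.8843 m/s

16.8843 m/s


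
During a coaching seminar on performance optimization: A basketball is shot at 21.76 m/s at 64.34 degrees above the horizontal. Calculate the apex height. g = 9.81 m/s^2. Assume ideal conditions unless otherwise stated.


H = (v*sin(theta))^2 / (2*g)
vy = v*sin(theta) = 21.76 * sin(64.34 deg) = 19.614 m/s
H = vy^2 / (2*g) = 384.7097 / (2*9.81)
H = 384.7097 / 19.62 = 19.608 m

19.608 m


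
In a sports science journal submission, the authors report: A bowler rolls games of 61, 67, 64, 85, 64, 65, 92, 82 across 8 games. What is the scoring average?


Average = sum / n
Sum = 580
Average = 580 / 8 = 72.5

72.5


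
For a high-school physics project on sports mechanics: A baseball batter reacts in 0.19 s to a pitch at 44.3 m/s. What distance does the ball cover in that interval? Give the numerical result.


d = v * t
d = 44.3 * 0.19
d = 8.417 m

8.417 m


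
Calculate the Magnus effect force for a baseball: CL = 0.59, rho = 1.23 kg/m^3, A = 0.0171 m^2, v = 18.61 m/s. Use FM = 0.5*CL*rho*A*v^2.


FM = 0.5 * CL * rho * A * v^2
FM = 0.5 * 0.59 * 1.23 * 0.0171 * 18.61^2
v^2 = 346.3321
FM = 0.5 * 0.59 * 1.23 * 0.0171 * 346.3321 = 2.1489 N

2.1489 N


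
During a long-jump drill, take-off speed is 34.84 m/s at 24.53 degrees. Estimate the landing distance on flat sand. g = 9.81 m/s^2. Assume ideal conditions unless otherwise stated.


R = v^2 * sin(2*theta) / g
Convert angle to radians: theta = 24.53 deg = 0.4281 rad
sin(2*theta) = sin(0.8563) = 0.7554
R = 34.84^2 * 0.7554 / 9.81
R = 1213.8256 * 0.7554 / 9.81 = 93.4678 m

93.4678 m


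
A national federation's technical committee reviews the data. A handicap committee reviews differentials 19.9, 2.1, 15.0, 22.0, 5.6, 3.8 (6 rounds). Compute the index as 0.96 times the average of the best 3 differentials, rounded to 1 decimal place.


All differentials: 19.9, 2.1, 15.0, 22.0, 5.6, 3.8
Sorted: 2.1, 3.8, 5.6, 15.0, 19.9, 22.0
Best 3: 2.1, 3.8, 5.6
Average of best = 11.5 / 3 = 3.8333
Raw index = 3.8333 * 0.96 = 3.68
Handicap index = round(3.68, 1) = 3.7

3.7


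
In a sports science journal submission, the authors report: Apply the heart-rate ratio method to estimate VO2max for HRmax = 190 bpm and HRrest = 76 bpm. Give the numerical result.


VO2max = 15.3 * HRmax / HRrest
VO2max = 15.3 * 190 / 76
VO2max = 2907 / 76 = 38.25 mL/kg/min

38.25 mL/kg/min


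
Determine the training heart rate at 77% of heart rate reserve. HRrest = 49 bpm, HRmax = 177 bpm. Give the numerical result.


Target = HRrest + pct*(HRmax - HRrest)
Heart rate reserve = HRmax - HRrest = 177 - 49 = 128 bpm
Fraction = 77% = 0.77
Target = 49 + 0.77 * 128
Target = 49 + 98.56 = 147.56 bpm

147.56 bpm


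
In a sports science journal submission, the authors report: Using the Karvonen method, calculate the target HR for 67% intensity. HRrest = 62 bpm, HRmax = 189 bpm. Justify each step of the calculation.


Target = HRrest + pct*(HRmax - HRrest)
Heart rate reserve = HRmax - HRrest = 189 - 62 = 127 bpm
Fraction = 67% = 0.67
Target = 62 + 0.67 * 127
Target = 62 + 85.09 = 147.09 bpm

147.09 bpm


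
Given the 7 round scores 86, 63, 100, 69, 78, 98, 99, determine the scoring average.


Average = sum / n
Sum = 593
Average = 593 / 7 = 84.7143

84.7143


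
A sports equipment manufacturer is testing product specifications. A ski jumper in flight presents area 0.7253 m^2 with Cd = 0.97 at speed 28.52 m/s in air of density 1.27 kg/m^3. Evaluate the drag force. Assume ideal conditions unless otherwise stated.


Fd = 0.5 * Cd * rho * A * v^2
Fd = 0.5 * 0.97 * 1.27 * 0.7253 * 28.52^2
v^2 = 813.3904
Fd = 0.5 * 0.97 * 1.27 * 0.7253 * 813.3904 = 363.381 N

363.381 N


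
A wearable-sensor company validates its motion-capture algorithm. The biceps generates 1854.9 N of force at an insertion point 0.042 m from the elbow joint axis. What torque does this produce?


tau = F * d
tau = 1854.9 * 0.042
tau = 77.9058 N*m

77.9058 N*m


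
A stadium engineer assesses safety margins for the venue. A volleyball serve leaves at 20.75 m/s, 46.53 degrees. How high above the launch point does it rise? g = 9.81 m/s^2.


H = (v*sin(theta))^2 / (2*g)
vy = v*sin(theta) = 20.75 * sin(46.53 deg) = 15.059 m/s
H = vy^2 / (2*g) = 226.7733 / (2*9.81)
H = 226.7733 / 19.62 = 11.5583 m

11.5583 m


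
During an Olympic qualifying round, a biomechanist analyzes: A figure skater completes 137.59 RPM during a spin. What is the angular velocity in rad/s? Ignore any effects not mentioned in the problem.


omega = RPM * 2 * pi / 60
omega = 137.59 * 2 * 3.14159 / 60
omega = 864.5035 / 60 = 14.4084 rad/s

14.4084 rad/s


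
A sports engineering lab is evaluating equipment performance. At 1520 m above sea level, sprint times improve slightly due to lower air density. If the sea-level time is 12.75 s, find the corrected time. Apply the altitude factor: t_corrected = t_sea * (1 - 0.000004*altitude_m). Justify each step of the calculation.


Correction factor = 1 - 0.000004 * 1520 = 0.99392
t_corrected = t_sea * factor = 12.75 * 0.99392
t_corrected = 12.6725 s

12.6725 s


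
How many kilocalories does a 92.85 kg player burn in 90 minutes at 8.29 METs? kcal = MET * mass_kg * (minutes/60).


kcal = MET * mass * time_hr
Convert time: 90 min = 1.5 hr
kcal = 8.29 * 92.85 * 1.5
kcal = 1154.5897 kcal

1154.5897 kcal


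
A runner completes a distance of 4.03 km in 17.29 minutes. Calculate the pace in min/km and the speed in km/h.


Pace = time / distance = 17.29 min / 4.03 km = 4.2903 min/km
Speed = distance / time_in_hours = 4.03 / 0.2882 hr
Speed = 13.985 km/h

4.2903 min/km, 13.985 km/h


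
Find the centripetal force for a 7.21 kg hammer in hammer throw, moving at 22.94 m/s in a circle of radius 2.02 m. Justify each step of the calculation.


Fc = m * v^2 / r
v^2 = 22.94^2 = 526.2436
Fc = 7.21 * 526.2436 / 2.02
Fc = 3794.2164 / 2.02 = 1878.3249 N

1878.3249 N


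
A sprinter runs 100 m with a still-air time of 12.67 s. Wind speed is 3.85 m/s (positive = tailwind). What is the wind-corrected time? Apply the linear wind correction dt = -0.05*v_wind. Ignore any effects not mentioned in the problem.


dt = -0.05 * v_wind = -0.05 * 3.85 = -0.1925 s
t_corrected = t_still + dt = 12.67 + (-0.1925)
t_corrected = 12.4775 s

12.4775 s


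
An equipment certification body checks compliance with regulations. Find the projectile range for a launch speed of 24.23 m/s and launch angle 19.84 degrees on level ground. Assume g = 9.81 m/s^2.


R = v^2 * sin(2*theta) / g
Convert angle to radians: theta = 19.84 deg = 0.3463 rad
sin(2*theta) = sin(0.6925) = 0.6385
R = 24.23^2 * 0.6385 / 9.81
R = 587.0929 * 0.6385 / 9.81 = 38.2119 m

38.2119 m


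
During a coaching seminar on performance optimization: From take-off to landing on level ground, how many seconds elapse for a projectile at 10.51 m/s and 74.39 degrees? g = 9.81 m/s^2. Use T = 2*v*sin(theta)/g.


T = 2*v*sin(theta)/g
sin(theta) = sin(74.39 deg) = 0.9631
T = 2*10.51*0.9631 / 9.81
T = 20.2447 / 9.81 = 2.0637 s

2.0637 s


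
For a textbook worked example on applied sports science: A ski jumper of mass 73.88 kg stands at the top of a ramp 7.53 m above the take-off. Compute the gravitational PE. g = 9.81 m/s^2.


PE = m * g * h
PE = 73.88 * 9.81 * 7.53
PE = 724.7628 * 7.53 = 5457.4639 J

5457.4639 J


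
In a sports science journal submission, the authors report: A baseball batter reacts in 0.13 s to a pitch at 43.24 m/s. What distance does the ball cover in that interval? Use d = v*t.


d = v * t
d = 43.24 * 0.13
d = 5.6212 m

5.6212 m


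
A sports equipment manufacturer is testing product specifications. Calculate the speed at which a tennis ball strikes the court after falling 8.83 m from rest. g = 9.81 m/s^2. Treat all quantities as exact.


v = sqrt(2 * g * h)
v = sqrt(2 * 9.81 * 8.83)
v = sqrt(173.2446) = 13.1622 m/s

13.1622 m/s


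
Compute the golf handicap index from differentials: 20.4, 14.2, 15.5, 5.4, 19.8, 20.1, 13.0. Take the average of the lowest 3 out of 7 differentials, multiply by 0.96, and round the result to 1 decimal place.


All differentials: 20.4, 14.2, 15.5, 5.4, 19.8, 20.1, 13.0
Sorted: 5.4, 13.0, 14.2, 15.5, 19.8, 20.1, 20.4
Best 3: 5.4, 13.0, 14.2
Average of best = 32.6 / 3 = 10.8667
Raw index = 10.8667 * 0.96 = 10.432
Handicap index = round(10.432, 1) = 10.4

10.4


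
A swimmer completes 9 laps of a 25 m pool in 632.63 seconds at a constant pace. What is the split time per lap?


Split time = total_time / n_laps = 632.63 / 9
Split time = 70.2922 s per lap

70.2922 s


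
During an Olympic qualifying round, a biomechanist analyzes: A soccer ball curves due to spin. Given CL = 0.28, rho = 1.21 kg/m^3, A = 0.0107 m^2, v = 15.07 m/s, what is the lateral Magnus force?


FM = 0.5 * CL * rho * A * v^2
FM = 0.5 * 0.28 * 1.21 * 0.0107 * 15.07^2
v^2 = 227.1049
FM = 0.5 * 0.28 * 1.21 * 0.0107 * 227.1049 = 0.4116 N

0.4116 N


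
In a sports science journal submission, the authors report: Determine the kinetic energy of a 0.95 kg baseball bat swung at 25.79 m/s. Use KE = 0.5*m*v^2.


KE = 0.5 * m * v^2
KE = 0.5 * 0.95 * 25.79^2
KE = 0.5 * 0.95 * 665.1241 = 315.9339 J

315.9339 J


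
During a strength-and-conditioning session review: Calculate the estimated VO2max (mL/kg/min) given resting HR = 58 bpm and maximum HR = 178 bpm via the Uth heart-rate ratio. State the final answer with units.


VO2max = 15.3 * HRmax / HRrest
VO2max = 15.3 * 178 / 58
VO2max = 2723.4 / 58 = 46.9552 mL/kg/min

46.9552 mL/kg/min


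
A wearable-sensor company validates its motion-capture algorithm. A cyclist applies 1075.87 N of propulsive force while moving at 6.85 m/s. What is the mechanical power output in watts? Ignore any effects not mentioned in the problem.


P = F * v
P = 1075.87 * 6.85
P = 7369.7095 W

7369.7095 W


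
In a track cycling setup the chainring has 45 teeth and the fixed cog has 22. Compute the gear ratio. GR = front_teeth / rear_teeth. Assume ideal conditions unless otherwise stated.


GR = front_teeth / rear_teeth
GR = 45 / 22
GR = 2.0455

2.0455


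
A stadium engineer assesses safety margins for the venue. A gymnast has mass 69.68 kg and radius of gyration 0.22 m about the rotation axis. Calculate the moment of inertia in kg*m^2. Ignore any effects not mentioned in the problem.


I = m * k^2
I = 69.68 * 0.22^2
I = 69.68 * 0.0484 = 3.3725 kg*m^2

3.3725 kg*m^2


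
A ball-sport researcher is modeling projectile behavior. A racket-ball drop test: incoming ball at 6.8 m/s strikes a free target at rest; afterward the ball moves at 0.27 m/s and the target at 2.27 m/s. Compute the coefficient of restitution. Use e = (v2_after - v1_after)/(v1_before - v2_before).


e = (v2_after - v1_after) / (v1_before - v2_before)
Numerator = 2.27 - 0.27 = 2
Denominator = 6.8 - 0 = 6.8
e = 2 / 6.8 = 0.2941

0.2941


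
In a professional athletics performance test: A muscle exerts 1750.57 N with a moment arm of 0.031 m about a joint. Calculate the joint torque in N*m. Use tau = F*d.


tau = F * d
tau = 1750.57 * 0.031
tau = 54.2677 N*m

54.2677 N*m


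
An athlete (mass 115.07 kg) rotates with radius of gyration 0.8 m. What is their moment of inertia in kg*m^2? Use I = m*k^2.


I = m * k^2
I = 115.07 * 0.8^2
I = 115.07 * 0.64 = 73.6448 kg*m^2

73.6448 kg*m^2


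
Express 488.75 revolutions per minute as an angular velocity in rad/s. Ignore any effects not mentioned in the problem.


omega = RPM * 2 * pi / 60
omega = 488.75 * 2 * 3.14159 / 60
omega = 3070.9068 / 60 = 51.1818 rad/s

51.1818 rad/s


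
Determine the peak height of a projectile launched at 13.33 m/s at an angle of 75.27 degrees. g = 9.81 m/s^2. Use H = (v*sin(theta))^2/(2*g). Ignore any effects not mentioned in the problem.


H = (v*sin(theta))^2 / (2*g)
vy = v*sin(theta) = 13.33 * sin(75.27 deg) = 12.8919 m/s
H = vy^2 / (2*g) = 166.2012 / (2*9.81)
H = 166.2012 / 19.62 = 8.471 m

8.471 m


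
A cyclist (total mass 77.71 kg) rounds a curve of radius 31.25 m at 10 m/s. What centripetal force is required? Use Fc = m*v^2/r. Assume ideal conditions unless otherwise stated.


Fc = m * v^2 / r
v^2 = 10^2 = 100
Fc = 77.71 * 100 / 31.25
Fc = 7771 / 31.25 = 248.672 N

248.672 N


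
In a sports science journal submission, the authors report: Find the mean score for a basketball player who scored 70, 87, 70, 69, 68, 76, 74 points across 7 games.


Average = sum / n
Sum = 514
Average = 514 / 7 = 73.4286

73.4286


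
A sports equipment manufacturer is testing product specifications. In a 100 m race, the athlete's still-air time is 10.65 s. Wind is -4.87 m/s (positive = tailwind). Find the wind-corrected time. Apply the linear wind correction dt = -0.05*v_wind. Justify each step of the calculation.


dt = -0.05 * v_wind = -0.05 * -4.87 = 0.2435 s
t_corrected = t_still + dt = 10.65 + (0.2435)
t_corrected = 10.8935 s

10.8935 s


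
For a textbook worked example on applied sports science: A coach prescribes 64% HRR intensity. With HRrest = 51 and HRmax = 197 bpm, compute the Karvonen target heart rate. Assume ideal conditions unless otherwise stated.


Target = HRrest + pct*(HRmax - HRrest)
Heart rate reserve = HRmax - HRrest = 197 - 51 = 146 bpm
Fraction = 64% = 0.64
Target = 51 + 0.64 * 146
Target = 51 + 93.44 = 144.44 bpm

144.44 bpm


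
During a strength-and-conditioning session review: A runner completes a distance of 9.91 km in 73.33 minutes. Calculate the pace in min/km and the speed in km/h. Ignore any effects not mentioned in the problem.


Pace = time / distance = 73.33 min / 9.91 km = 7.3996 min/km
Speed = distance / time_in_hours = 9.91 / 1.2222 hr
Speed = 8.1086 km/h

7.3996 min/km, 8.1086 km/h


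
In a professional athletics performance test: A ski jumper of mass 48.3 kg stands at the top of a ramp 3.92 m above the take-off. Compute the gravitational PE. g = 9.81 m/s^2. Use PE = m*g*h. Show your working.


PE = m * g * h
PE = 48.3 * 9.81 * 3.92
PE = 473.823 * 3.92 = 1857.3862 J

1857.3862 J


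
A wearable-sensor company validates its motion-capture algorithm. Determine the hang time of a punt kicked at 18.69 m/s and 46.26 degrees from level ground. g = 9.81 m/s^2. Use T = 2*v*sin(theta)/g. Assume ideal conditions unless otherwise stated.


T = 2*v*sin(theta)/g
sin(theta) = sin(46.26 deg) = 0.7225
T = 2*18.69*0.7225 / 9.81
T = 27.0065 / 9.81 = 2.753 s

2.753 s


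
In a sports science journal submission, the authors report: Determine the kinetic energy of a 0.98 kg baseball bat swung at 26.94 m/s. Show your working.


KE = 0.5 * m * v^2
KE = 0.5 * 0.98 * 26.94^2
KE = 0.5 * 0.98 * 725.7636 = 355.6242 J

355.6242 J


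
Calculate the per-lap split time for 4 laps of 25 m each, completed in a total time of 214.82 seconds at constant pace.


Split time = total_time / n_laps = 214.82 / 4
Split time = 53.705 s per lap

53.705 s


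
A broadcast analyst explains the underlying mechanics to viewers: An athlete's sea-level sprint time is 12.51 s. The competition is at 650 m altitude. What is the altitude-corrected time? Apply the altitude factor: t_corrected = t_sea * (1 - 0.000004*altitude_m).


Correction factor = 1 - 0.000004 * 650 = 0.9974
t_corrected = t_sea * factor = 12.51 * 0.9974
t_corrected = 12.4775 s

12.4775 s


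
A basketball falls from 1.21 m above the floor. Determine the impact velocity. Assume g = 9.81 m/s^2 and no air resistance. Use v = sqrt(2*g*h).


v = sqrt(2 * g * h)
v = sqrt(2 * 9.81 * 1.21)
v = sqrt(23.7402) = 4.8724 m/s

4.8724 m/s


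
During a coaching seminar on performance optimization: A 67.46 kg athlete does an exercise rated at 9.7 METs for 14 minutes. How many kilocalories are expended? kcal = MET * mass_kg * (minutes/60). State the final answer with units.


kcal = MET * mass * time_hr
Convert time: 14 min = 0.2333 hr
kcal = 9.7 * 67.46 * 0.2333
kcal = 152.6845 kcal

152.6845 kcal


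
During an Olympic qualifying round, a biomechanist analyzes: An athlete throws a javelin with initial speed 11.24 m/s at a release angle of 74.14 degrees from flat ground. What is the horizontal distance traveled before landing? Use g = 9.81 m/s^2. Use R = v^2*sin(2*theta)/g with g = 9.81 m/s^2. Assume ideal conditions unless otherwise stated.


R = v^2 * sin(2*theta) / g
Convert angle to radians: theta = 74.14 deg = 1.294 rad
sin(2*theta) = sin(2.588) = 0.5258
R = 11.24^2 * 0.5258 / 9.81
R = 126.3376 * 0.5258 / 9.81 = 6.7711 m

6.7711 m


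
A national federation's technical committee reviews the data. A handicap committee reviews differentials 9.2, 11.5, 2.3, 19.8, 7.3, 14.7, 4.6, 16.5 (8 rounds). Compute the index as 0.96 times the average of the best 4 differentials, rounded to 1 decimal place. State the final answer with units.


All differentials: 9.2, 11.5, 2.3, 19.8, 7.3, 14.7, 4.6, 16.5
Sorted: 2.3, 4.6, 7.3, 9.2, 11.5, 14.7, 16.5, 19.8
Best 4: 2.3, 4.6, 7.3, 9.2
Average of best = 23.4 / 4 = 5.85
Raw index = 5.85 * 0.96 = 5.616
Handicap index = round(5.616, 1) = 5.6

5.6


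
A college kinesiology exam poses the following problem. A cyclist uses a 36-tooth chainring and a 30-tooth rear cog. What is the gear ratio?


GR = front_teeth / rear_teeth
GR = 36 / 30
GR = 1.2

1.2


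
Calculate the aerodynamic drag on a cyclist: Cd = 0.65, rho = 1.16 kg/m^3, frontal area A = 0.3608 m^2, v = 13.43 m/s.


Fd = 0.5 * Cd * rho * A * v^2
Fd = 0.5 * 0.65 * 1.16 * 0.3608 * 13.43^2
v^2 = 180.3649
Fd = 0.5 * 0.65 * 1.16 * 0.3608 * 180.3649 = 24.5335 N

24.5335 N


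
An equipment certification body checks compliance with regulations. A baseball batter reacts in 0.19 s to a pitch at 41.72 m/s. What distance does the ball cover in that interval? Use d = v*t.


d = v * t
d = 41.72 * 0.19
d = 7.9268 m

7.9268 m


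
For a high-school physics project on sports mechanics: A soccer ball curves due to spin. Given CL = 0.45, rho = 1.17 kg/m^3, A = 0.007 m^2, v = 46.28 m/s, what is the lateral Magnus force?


FM = 0.5 * CL * rho * A * v^2
FM = 0.5 * 0.45 * 1.17 * 0.007 * 46.28^2
v^2 = 2141.8384
FM = 0.5 * 0.45 * 1.17 * 0.007 * 2141.8384 = 3.9469 N

3.9469 N


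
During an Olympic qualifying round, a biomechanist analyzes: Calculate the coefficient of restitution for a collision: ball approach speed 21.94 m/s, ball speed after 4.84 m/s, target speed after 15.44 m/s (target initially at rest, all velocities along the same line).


e = (v2_after - v1_after) / (v1_before - v2_before)
Numerator = 15.44 - 4.84 = 10.6
Denominator = 21.94 - 0 = 21.94
e = 10.6 / 21.94 = 0.4831

0.4831


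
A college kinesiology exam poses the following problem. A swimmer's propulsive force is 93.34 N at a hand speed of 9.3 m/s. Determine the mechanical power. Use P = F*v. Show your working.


P = F * v
P = 93.34 * 9.3
P = 868.062 W

868.062 W


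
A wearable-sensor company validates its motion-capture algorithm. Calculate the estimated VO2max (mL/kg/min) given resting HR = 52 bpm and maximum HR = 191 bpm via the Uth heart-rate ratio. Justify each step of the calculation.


VO2max = 15.3 * HRmax / HRrest
VO2max = 15.3 * 191 / 52
VO2max = 2922.3 / 52 = 56.1981 mL/kg/min

56.1981 mL/kg/min


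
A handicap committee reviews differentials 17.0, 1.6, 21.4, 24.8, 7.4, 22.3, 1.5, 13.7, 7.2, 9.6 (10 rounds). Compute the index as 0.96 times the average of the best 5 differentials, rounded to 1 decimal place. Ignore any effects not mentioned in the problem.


All differentials: 17.0, 1.6, 21.4, 24.8, 7.4, 22.3, 1.5, 13.7, 7.2, 9.6
Sorted: 1.5, 1.6, 7.2, 7.4, 9.6, 13.7, 17.0, 21.4, 22.3, 24.8
Best 5: 1.5, 1.6, 7.2, 7.4, 9.6
Average of best = 27.3 / 5 = 5.46
Raw index = 5.46 * 0.96 = 5.2416
Handicap index = round(5.2416, 1) = 5.2

5.2


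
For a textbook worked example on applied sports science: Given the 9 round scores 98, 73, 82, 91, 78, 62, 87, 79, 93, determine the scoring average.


Average = sum / n
Sum = 743
Average = 743 / 9 = 82.5556

82.5556


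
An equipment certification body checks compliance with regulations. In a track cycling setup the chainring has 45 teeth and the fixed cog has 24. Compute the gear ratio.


GR = front_teeth / rear_teeth
GR = 45 / 24
GR = 1.875

1.875


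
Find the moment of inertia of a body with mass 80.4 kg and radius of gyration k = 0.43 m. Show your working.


I = m * k^2
I = 80.4 * 0.43^2
I = 80.4 * 0.1849 = 14.866 kg*m^2

14.866 kg*m^2


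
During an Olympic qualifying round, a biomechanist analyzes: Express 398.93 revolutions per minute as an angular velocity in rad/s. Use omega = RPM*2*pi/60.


omega = RPM * 2 * pi / 60
omega = 398.93 * 2 * 3.14159 / 60
omega = 2506.5511 / 60 = 41.7759 rad/s

41.7759 rad/s


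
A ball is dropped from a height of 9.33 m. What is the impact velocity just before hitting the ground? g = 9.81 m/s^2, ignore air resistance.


v = sqrt(2 * g * h)
v = sqrt(2 * 9.81 * 9.33)
v = sqrt(183.0546) = 13.5298 m/s

13.5298 m/s


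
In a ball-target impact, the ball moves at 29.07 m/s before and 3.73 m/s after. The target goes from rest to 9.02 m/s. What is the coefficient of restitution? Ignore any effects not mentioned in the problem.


e = (v2_after - v1_after) / (v1_before - v2_before)
Numerator = 9.02 - 3.73 = 5.29
Denominator = 29.07 - 0 = 29.07
e = 5.29 / 29.07 = 0.182

0.182


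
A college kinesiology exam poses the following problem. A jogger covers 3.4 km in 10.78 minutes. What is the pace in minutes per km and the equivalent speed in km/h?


Pace = time / distance = 10.78 min / 3.4 km = 3.1706 min/km
Speed = distance / time_in_hours = 3.4 / 0.1797 hr
Speed = 18.9239 km/h

3.1706 min/km, 18.9239 km/h


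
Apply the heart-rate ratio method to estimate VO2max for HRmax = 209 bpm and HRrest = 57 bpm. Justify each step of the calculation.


VO2max = 15.3 * HRmax / HRrest
VO2max = 15.3 * 209 / 57
VO2max = 3197.7 / 57 = 56.1 mL/kg/min

56.1 mL/kg/min


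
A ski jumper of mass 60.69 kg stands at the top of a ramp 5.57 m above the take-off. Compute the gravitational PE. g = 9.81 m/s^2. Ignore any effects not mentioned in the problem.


PE = m * g * h
PE = 60.69 * 9.81 * 5.57
PE = 595.3689 * 5.57 = 3316.2048 J

3316.2048 J


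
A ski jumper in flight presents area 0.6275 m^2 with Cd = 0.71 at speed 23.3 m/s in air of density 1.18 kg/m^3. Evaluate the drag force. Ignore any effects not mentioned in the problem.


Fd = 0.5 * Cd * rho * A * v^2
Fd = 0.5 * 0.71 * 1.18 * 0.6275 * 23.3^2
v^2 = 542.89
Fd = 0.5 * 0.71 * 1.18 * 0.6275 * 542.89 = 142.7039 N

142.7039 N


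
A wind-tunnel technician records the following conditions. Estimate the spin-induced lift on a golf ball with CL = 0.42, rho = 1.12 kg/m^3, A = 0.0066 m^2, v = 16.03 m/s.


FM = 0.5 * CL * rho * A * v^2
FM = 0.5 * 0.42 * 1.12 * 0.0066 * 16.03^2
v^2 = 256.9609
FM = 0.5 * 0.42 * 1.12 * 0.0066 * 256.9609 = 0.3989 N

0.3989 N
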